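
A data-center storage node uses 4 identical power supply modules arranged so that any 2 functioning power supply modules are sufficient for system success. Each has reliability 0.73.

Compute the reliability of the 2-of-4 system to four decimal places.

R = Σ_{i=2}^{4} C(4,i) p^i (1−p)^{4−i} with p = 0.73
C(4,2)·0.73^2·0.27^2 = 0.233090
C(4,3)·0.73^3·0.27^1 = 0.420138
C(4,4)·0.73^4·0.27^0 = 0.283982
Sum = 0.9372

0.9372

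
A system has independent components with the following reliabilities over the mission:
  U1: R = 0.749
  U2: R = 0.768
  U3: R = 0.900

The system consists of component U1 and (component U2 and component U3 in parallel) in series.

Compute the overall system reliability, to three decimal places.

0.732

Parallel (U2 and U3): 1 − (1 − 0.76800)(1 − 0.90000) = 0.97680
Series (U1 and [0.97680]): 0.74900 × 0.97680 = 0.732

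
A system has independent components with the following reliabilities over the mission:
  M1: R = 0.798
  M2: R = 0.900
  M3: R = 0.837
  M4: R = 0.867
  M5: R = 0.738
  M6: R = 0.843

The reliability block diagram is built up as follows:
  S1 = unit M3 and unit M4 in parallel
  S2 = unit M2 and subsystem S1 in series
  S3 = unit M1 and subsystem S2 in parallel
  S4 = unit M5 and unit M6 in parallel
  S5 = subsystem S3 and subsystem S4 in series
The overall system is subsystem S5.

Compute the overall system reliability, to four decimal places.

0.9357

Parallel (M3 and M4): 1 − (1 − 0.837000)(1 − 0.867000) = 0.978321
Series (M2 and [0.978321]): 0.900000 × 0.978321 = 0.880489
Parallel (M1 and [0.880489]): 1 − (1 − 0.798000)(1 − 0.880489) = 0.975859
Parallel (M5 and M6): 1 − (1 − 0.738000)(1 − 0.843000) = 0.958866
Series ([0.975859] and [0.958866]): 0.975859 × 0.958866 = 0.9357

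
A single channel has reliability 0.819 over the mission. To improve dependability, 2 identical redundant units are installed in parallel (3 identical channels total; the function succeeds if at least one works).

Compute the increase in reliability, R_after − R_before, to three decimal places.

0.175

R_before = 0.819
R_after = 1 − (1 − 0.819)^3 = 0.994
ΔR = 0.994 − 0.819 = 0.175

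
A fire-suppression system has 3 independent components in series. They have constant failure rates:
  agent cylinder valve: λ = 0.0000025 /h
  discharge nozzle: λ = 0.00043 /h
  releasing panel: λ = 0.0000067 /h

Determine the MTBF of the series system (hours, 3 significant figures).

2280

Series of exponential components: λ_sys = Σ λ_i
λ_sys = 0.0000025 + 0.00043 + 0.0000067 = 4.3920e-04 /h
MTBF = 1 / λ_sys = 2280 h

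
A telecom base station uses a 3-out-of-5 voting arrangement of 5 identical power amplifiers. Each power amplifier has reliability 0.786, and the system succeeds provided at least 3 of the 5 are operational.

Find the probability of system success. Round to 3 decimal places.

R = Σ_{i=3}^{5} C(5,i) p^i (1−p)^{5−i} with p = 0.786
C(5,3)·0.786^3·0.214^2 = 0.22238
C(5,4)·0.786^4·0.214^1 = 0.40839
C(5,5)·0.786^5·0.214^0 = 0.29999
Sum = 0.931

0.931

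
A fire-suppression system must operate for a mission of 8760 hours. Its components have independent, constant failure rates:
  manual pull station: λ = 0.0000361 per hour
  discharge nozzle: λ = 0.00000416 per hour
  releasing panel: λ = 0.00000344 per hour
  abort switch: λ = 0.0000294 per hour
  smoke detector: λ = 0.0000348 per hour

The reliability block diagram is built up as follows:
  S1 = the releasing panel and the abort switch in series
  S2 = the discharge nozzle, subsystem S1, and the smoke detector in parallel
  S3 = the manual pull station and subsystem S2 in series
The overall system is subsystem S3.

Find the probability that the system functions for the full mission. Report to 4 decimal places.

R(manual pull station) = exp(−0.0000361 × 8760) = 0.728887
R(discharge nozzle) = exp(−0.00000416 × 8760) = 0.964214
R(releasing panel) = exp(−0.00000344 × 8760) = 0.970315
R(abort switch) = exp(−0.0000294 × 8760) = 0.772948
R(smoke detector) = exp(−0.0000348 × 8760) = 0.737235
Series (releasing panel and abort switch): 0.970315 × 0.772948 = 0.750003
Parallel (discharge nozzle, [0.750003], and smoke detector): 1 − (1 − 0.964214)(1 − 0.750003)(1 − 0.737235) = 0.997649
Series (manual pull station and [0.997649]): 0.728887 × 0.997649 = 0.7272

0.7272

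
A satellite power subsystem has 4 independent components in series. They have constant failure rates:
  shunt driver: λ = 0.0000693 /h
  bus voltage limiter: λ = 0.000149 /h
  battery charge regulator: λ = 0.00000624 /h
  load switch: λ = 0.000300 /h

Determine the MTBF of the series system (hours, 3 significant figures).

1910

Series of exponential components: λ_sys = Σ λ_i
λ_sys = 0.0000693 + 0.000149 + 0.00000624 + 0.000300 = 5.2454e-04 /h
MTBF = 1 / λ_sys = 1910 h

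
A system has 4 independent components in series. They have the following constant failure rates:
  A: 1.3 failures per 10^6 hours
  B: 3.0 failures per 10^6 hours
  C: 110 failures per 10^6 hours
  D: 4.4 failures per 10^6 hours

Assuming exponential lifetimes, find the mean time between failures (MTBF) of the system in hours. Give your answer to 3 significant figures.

Series of exponential components: λ_sys = Σ λ_i
λ_sys = 0.0000013 + 0.0000030 + 0.00011 + 0.0000044 = 1.1870e-04 /h
MTBF = 1 / λ_sys = 8420 h

8420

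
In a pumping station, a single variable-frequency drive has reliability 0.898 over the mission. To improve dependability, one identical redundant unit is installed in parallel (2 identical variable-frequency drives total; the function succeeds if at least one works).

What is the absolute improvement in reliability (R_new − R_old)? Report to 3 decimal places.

0.092

R_before = 0.898
R_after = 1 − (1 − 0.898)^2 = 0.990
ΔR = 0.990 − 0.898 = 0.092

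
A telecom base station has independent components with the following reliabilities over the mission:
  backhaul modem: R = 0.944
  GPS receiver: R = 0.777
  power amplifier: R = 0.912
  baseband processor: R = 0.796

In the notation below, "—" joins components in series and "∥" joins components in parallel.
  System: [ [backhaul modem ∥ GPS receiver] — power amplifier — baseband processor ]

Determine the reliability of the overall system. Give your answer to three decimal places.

Parallel (backhaul modem and GPS receiver): 1 − (1 − 0.94400)(1 − 0.77700) = 0.98751
Series ([0.98751], power amplifier, and baseband processor): 0.98751 × 0.91200 × 0.79600 = 0.717

0.717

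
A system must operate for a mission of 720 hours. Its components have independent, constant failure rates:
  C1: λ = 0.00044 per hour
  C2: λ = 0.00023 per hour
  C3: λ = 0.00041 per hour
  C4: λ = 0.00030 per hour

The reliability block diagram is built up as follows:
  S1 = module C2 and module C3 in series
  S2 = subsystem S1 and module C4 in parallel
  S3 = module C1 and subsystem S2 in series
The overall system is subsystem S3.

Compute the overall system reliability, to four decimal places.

R(C1) = exp(−0.00044 × 720) = 0.728476
R(C2) = exp(−0.00023 × 720) = 0.847385
R(C3) = exp(−0.00041 × 720) = 0.744383
R(C4) = exp(−0.00030 × 720) = 0.805735
Series (C2 and C3): 0.847385 × 0.744383 = 0.630779
Parallel ([0.630779] and C4): 1 − (1 − 0.630779)(1 − 0.805735) = 0.928273
Series (C1 and [0.928273]): 0.728476 × 0.928273 = 0.6762

0.6762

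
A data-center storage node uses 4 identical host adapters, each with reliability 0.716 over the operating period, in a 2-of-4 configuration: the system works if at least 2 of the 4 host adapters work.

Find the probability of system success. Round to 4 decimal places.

0.9279

R = Σ_{i=2}^{4} C(4,i) p^i (1−p)^{4−i} with p = 0.716
C(4,2)·0.716^2·0.284^2 = 0.248093
C(4,3)·0.716^3·0.284^1 = 0.416982
C(4,4)·0.716^4·0.284^0 = 0.262816
Sum = 0.9279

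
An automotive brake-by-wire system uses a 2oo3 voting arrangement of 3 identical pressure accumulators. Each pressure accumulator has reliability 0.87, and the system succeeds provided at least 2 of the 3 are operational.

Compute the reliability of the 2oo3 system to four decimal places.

R = Σ_{i=2}^{3} C(3,i) p^i (1−p)^{3−i} with p = 0.87
C(3,2)·0.87^2·0.13^1 = 0.295191
C(3,3)·0.87^3·0.13^0 = 0.658503
Sum = 0.9537

0.9537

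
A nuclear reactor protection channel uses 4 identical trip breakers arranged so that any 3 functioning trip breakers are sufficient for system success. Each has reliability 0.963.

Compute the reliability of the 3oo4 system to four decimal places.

R = Σ_{i=3}^{4} C(4,i) p^i (1−p)^{4−i} with p = 0.963
C(4,3)·0.963^3·0.037^1 = 0.132172
C(4,4)·0.963^4·0.037^0 = 0.860013
Sum = 0.9922

0.9922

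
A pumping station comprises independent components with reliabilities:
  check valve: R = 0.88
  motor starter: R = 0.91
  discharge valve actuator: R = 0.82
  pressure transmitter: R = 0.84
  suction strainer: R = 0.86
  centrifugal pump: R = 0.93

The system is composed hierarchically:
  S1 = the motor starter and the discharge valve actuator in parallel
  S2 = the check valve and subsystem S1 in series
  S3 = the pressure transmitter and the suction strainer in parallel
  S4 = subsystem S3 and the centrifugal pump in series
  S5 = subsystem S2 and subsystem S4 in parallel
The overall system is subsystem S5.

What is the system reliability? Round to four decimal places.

Parallel (motor starter and discharge valve actuator): 1 − (1 − 0.910000)(1 − 0.820000) = 0.983800
Series (check valve and [0.983800]): 0.880000 × 0.983800 = 0.865744
Parallel (pressure transmitter and suction strainer): 1 − (1 − 0.840000)(1 − 0.860000) = 0.977600
Series ([0.977600] and centrifugal pump): 0.977600 × 0.930000 = 0.909168
Parallel ([0.865744] and [0.909168]): 1 − (1 − 0.865744)(1 − 0.909168) = 0.9878

0.9878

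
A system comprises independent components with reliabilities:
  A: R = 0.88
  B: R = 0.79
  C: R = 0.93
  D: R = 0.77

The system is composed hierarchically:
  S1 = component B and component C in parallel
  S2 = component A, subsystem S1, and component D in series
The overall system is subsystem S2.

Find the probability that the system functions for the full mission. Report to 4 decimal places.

Parallel (B and C): 1 − (1 − 0.790000)(1 − 0.930000) = 0.985300
Series (A, [0.985300], and D): 0.880000 × 0.985300 × 0.770000 = 0.6676

0.6676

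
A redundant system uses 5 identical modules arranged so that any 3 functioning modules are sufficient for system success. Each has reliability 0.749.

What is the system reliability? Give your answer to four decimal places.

0.8954

R = Σ_{i=3}^{5} C(5,i) p^i (1−p)^{5−i} with p = 0.749
C(5,3)·0.749^3·0.251^2 = 0.264724
C(5,4)·0.749^4·0.251^1 = 0.394976
C(5,5)·0.749^5·0.251^0 = 0.235727
Sum = 0.8954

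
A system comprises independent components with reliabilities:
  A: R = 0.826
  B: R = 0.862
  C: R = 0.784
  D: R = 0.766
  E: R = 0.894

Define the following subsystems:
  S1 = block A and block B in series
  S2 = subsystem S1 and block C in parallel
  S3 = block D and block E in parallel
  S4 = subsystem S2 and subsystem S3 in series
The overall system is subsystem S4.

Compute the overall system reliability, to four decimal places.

0.9145

Series (A and B): 0.826000 × 0.862000 = 0.712012
Parallel ([0.712012] and C): 1 − (1 − 0.712012)(1 − 0.784000) = 0.937795
Parallel (D and E): 1 − (1 − 0.766000)(1 − 0.894000) = 0.975196
Series ([0.937795] and [0.975196]): 0.937795 × 0.975196 = 0.9145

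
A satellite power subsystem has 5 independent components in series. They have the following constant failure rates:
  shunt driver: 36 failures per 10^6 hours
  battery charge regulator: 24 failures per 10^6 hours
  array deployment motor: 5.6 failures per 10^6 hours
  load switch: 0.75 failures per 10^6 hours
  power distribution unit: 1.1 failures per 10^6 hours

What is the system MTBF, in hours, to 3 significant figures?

Series of exponential components: λ_sys = Σ λ_i
λ_sys = 0.000036 + 0.000024 + 0.0000056 + 0.00000075 + 0.0000011 = 6.7450e-05 /h
MTBF = 1 / λ_sys = 14800 h

14800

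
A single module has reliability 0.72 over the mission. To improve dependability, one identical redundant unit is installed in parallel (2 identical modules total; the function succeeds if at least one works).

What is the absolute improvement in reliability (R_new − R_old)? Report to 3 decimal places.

R_before = 0.72
R_after = 1 − (1 − 0.72)^2 = 0.922
ΔR = 0.922 − 0.72 = 0.202

0.202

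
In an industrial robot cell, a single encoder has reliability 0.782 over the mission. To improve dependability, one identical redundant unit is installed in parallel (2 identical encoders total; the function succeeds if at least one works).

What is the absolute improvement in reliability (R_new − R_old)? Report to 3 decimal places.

0.170

R_before = 0.782
R_after = 1 − (1 − 0.782)^2 = 0.952
ΔR = 0.952 − 0.782 = 0.170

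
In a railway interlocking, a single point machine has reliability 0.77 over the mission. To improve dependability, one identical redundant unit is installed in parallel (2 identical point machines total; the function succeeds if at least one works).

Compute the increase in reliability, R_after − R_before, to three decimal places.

R_before = 0.77
R_after = 1 − (1 − 0.77)^2 = 0.947
ΔR = 0.947 − 0.77 = 0.177

0.177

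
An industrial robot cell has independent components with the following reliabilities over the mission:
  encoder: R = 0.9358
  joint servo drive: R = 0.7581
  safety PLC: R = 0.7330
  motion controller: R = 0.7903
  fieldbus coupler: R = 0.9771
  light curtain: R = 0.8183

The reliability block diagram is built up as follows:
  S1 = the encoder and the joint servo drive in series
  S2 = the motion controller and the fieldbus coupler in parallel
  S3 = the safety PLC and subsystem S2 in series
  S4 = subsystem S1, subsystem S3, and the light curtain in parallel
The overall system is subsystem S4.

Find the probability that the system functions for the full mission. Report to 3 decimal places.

Series (encoder and joint servo drive): 0.93580 × 0.75810 = 0.70943
Parallel (motion controller and fieldbus coupler): 1 − (1 − 0.79030)(1 − 0.97710) = 0.99520
Series (safety PLC and [0.99520]): 0.73300 × 0.99520 = 0.72948
Parallel ([0.70943], [0.72948], and light curtain): 1 − (1 − 0.70943)(1 − 0.72948)(1 − 0.81830) = 0.986

0.986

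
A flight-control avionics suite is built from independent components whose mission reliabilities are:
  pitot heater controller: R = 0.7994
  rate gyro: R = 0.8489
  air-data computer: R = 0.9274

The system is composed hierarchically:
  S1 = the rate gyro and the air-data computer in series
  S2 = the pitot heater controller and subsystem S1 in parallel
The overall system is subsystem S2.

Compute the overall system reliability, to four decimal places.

Series (rate gyro and air-data computer): 0.848900 × 0.927400 = 0.787270
Parallel (pitot heater controller and [0.787270]): 1 − (1 − 0.799400)(1 − 0.787270) = 0.9573

0.9573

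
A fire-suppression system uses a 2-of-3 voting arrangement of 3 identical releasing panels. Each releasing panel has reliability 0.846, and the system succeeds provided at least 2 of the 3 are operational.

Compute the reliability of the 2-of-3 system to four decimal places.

R = Σ_{i=2}^{3} C(3,i) p^i (1−p)^{3−i} with p = 0.846
C(3,2)·0.846^2·0.154^1 = 0.330661
C(3,3)·0.846^3·0.154^0 = 0.605496
Sum = 0.9362

0.9362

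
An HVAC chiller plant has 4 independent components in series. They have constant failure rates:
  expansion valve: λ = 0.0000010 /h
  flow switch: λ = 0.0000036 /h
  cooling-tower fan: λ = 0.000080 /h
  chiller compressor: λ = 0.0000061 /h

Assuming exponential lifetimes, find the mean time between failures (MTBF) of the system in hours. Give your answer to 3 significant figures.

Series of exponential components: λ_sys = Σ λ_i
λ_sys = 0.0000010 + 0.0000036 + 0.000080 + 0.0000061 = 9.0700e-05 /h
MTBF = 1 / λ_sys = 11000 h

11000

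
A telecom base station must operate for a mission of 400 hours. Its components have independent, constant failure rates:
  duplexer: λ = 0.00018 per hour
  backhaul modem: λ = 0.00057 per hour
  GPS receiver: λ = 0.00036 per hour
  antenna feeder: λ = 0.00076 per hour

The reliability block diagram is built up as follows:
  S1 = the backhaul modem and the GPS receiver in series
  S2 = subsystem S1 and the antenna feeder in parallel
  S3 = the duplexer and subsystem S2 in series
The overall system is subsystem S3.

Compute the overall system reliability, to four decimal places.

R(duplexer) = exp(−0.00018 × 400) = 0.930531
R(backhaul modem) = exp(−0.00057 × 400) = 0.796124
R(GPS receiver) = exp(−0.00036 × 400) = 0.865888
R(antenna feeder) = exp(−0.00076 × 400) = 0.737861
Series (backhaul modem and GPS receiver): 0.796124 × 0.865888 = 0.689354
Parallel ([0.689354] and antenna feeder): 1 − (1 − 0.689354)(1 − 0.737861) = 0.918568
Series (duplexer and [0.918568]): 0.930531 × 0.918568 = 0.8548

0.8548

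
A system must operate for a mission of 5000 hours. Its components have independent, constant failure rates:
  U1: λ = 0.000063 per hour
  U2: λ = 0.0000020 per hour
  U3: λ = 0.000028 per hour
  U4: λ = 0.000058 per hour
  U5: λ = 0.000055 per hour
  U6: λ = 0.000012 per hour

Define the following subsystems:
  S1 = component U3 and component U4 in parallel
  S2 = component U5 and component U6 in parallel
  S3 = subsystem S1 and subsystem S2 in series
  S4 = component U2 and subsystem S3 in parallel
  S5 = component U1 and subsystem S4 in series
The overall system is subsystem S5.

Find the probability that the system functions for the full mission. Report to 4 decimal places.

R(U1) = exp(−0.000063 × 5000) = 0.729789
R(U2) = exp(−0.0000020 × 5000) = 0.990050
R(U3) = exp(−0.000028 × 5000) = 0.869358
R(U4) = exp(−0.000058 × 5000) = 0.748264
R(U5) = exp(−0.000055 × 5000) = 0.759572
R(U6) = exp(−0.000012 × 5000) = 0.941765
Parallel (U3 and U4): 1 − (1 − 0.869358)(1 − 0.748264) = 0.967113
Parallel (U5 and U6): 1 − (1 − 0.759572)(1 − 0.941765) = 0.985999
Series ([0.967113] and [0.985999]): 0.967113 × 0.985999 = 0.953572
Parallel (U2 and [0.953572]): 1 − (1 − 0.990050)(1 − 0.953572) = 0.999538
Series (U1 and [0.999538]): 0.729789 × 0.999538 = 0.7295

0.7295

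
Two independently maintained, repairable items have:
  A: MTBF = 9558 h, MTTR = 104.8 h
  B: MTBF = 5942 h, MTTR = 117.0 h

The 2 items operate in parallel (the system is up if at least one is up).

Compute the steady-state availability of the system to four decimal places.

A(A) = MTBF/(MTBF+MTTR) = 9558/(9558+104.8) = 0.989154
A(B) = MTBF/(MTBF+MTTR) = 5942/(5942+117.0) = 0.980690
Parallel availability: 1 − (1 − 0.989154)(1 − 0.980690) = 0.9998

0.9998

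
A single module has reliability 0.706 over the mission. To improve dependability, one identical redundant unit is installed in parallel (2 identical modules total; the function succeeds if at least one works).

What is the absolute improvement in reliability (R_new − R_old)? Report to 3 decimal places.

R_before = 0.706
R_after = 1 − (1 − 0.706)^2 = 0.914
ΔR = 0.914 − 0.706 = 0.208

0.208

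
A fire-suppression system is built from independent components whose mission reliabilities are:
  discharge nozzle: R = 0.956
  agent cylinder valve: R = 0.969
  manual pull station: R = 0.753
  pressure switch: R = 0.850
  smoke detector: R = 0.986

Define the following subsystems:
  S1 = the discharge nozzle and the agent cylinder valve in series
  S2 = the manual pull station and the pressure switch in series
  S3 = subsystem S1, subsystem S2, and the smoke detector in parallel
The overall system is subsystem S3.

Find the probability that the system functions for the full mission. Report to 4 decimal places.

Series (discharge nozzle and agent cylinder valve): 0.956000 × 0.969000 = 0.926364
Series (manual pull station and pressure switch): 0.753000 × 0.850000 = 0.640050
Parallel ([0.926364], [0.640050], and smoke detector): 1 − (1 − 0.926364)(1 − 0.640050)(1 − 0.986000) = 0.9996

0.9996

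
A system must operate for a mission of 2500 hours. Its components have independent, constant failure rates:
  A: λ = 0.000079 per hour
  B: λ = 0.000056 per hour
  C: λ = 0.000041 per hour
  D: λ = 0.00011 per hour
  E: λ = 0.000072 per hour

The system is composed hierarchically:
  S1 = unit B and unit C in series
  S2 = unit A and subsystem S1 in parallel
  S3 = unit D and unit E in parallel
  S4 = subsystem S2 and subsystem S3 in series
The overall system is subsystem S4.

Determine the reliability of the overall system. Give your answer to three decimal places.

R(A) = exp(−0.000079 × 2500) = 0.82078
R(B) = exp(−0.000056 × 2500) = 0.86936
R(C) = exp(−0.000041 × 2500) = 0.90258
R(D) = exp(−0.00011 × 2500) = 0.75957
R(E) = exp(−0.000072 × 2500) = 0.83527
Series (B and C): 0.86936 × 0.90258 = 0.78467
Parallel (A and [0.78467]): 1 − (1 − 0.82078)(1 − 0.78467) = 0.96141
Parallel (D and E): 1 − (1 − 0.75957)(1 − 0.83527) = 0.96039
Series ([0.96141] and [0.96039]): 0.96141 × 0.96039 = 0.923

0.923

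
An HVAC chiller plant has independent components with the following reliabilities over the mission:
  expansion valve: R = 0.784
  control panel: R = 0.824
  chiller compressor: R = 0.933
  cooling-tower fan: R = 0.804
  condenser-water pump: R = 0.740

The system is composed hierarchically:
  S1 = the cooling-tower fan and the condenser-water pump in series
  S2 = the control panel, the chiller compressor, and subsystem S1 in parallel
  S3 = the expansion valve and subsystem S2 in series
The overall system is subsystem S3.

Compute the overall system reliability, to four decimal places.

0.7803

Series (cooling-tower fan and condenser-water pump): 0.804000 × 0.740000 = 0.594960
Parallel (control panel, chiller compressor, and [0.594960]): 1 − (1 − 0.824000)(1 − 0.933000)(1 − 0.594960) = 0.995224
Series (expansion valve and [0.995224]): 0.784000 × 0.995224 = 0.7803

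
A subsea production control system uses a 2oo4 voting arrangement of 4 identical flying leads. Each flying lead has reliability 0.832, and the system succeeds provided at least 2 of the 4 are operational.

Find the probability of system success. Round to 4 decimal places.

0.9834

R = Σ_{i=2}^{4} C(4,i) p^i (1−p)^{4−i} with p = 0.832
C(4,2)·0.832^2·0.168^2 = 0.117224
C(4,3)·0.832^3·0.168^1 = 0.387025
C(4,4)·0.832^4·0.168^0 = 0.479174
Sum = 0.9834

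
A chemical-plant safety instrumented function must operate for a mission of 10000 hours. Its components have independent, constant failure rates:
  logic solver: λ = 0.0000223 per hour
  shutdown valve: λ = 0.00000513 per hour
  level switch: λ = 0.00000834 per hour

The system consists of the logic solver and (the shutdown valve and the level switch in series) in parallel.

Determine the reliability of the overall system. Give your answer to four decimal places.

0.9748

R(logic solver) = exp(−0.0000223 × 10000) = 0.800115
R(shutdown valve) = exp(−0.00000513 × 10000) = 0.949994
R(level switch) = exp(−0.00000834 × 10000) = 0.919983
Series (shutdown valve and level switch): 0.949994 × 0.919983 = 0.873978
Parallel (logic solver and [0.873978]): 1 − (1 − 0.800115)(1 − 0.873978) = 0.9748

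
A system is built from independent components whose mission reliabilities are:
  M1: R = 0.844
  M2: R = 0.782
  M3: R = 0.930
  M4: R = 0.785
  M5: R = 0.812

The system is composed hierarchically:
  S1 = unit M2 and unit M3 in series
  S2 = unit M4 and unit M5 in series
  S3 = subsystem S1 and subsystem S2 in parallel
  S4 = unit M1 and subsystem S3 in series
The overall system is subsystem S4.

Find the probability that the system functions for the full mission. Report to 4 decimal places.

Series (M2 and M3): 0.782000 × 0.930000 = 0.727260
Series (M4 and M5): 0.785000 × 0.812000 = 0.637420
Parallel ([0.727260] and [0.637420]): 1 − (1 − 0.727260)(1 − 0.637420) = 0.901110
Series (M1 and [0.901110]): 0.844000 × 0.901110 = 0.7605

0.7605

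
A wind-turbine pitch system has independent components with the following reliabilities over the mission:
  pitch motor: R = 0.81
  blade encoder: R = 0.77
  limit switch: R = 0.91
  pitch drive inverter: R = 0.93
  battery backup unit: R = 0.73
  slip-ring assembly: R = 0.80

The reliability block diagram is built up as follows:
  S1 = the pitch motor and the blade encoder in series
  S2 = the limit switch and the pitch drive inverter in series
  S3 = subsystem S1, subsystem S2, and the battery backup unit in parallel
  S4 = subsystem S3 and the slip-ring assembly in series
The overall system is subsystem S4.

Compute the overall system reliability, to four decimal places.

Series (pitch motor and blade encoder): 0.810000 × 0.770000 = 0.623700
Series (limit switch and pitch drive inverter): 0.910000 × 0.930000 = 0.846300
Parallel ([0.623700], [0.846300], and battery backup unit): 1 − (1 − 0.623700)(1 − 0.846300)(1 − 0.730000) = 0.984384
Series ([0.984384] and slip-ring assembly): 0.984384 × 0.800000 = 0.7875

0.7875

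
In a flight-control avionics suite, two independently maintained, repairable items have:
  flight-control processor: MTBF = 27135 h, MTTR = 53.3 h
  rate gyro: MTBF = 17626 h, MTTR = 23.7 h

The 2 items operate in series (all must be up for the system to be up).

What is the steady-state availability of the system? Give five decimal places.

0.99670

A(flight-control processor) = MTBF/(MTBF+MTTR) = 27135/(27135+53.3) = 0.998040
A(rate gyro) = MTBF/(MTBF+MTTR) = 17626/(17626+23.7) = 0.998657
Series availability: 0.998040 × 0.998657 = 0.99670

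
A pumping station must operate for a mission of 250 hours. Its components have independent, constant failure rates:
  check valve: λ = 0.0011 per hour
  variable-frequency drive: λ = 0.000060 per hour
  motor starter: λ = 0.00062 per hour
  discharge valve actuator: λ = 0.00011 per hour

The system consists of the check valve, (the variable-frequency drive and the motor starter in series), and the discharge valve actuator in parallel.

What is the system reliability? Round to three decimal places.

R(check valve) = exp(−0.0011 × 250) = 0.75957
R(variable-frequency drive) = exp(−0.000060 × 250) = 0.98511
R(motor starter) = exp(−0.00062 × 250) = 0.85642
R(discharge valve actuator) = exp(−0.00011 × 250) = 0.97287
Series (variable-frequency drive and motor starter): 0.98511 × 0.85642 = 0.84367
Parallel (check valve, [0.84367], and discharge valve actuator): 1 − (1 − 0.75957)(1 − 0.84367)(1 − 0.97287) = 0.999

0.999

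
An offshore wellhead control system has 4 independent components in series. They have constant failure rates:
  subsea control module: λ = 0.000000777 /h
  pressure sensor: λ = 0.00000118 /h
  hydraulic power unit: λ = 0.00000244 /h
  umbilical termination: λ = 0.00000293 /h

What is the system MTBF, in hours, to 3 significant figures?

Series of exponential components: λ_sys = Σ λ_i
λ_sys = 0.000000777 + 0.00000118 + 0.00000244 + 0.00000293 = 7.3270e-06 /h
MTBF = 1 / λ_sys = 136000 h

136000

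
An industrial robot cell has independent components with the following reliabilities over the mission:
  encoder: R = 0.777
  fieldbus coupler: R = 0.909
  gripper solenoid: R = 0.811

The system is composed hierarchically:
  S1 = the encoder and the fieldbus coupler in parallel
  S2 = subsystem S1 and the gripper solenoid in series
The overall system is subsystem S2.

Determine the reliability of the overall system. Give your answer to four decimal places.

0.7945

Parallel (encoder and fieldbus coupler): 1 − (1 − 0.777000)(1 − 0.909000) = 0.979707
Series ([0.979707] and gripper solenoid): 0.979707 × 0.811000 = 0.7945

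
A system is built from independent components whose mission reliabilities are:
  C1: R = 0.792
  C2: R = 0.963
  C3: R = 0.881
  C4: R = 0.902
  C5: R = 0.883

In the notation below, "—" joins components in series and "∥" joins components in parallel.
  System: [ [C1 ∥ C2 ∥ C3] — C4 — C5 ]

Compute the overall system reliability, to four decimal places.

Parallel (C1, C2, and C3): 1 − (1 − 0.792000)(1 − 0.963000)(1 − 0.881000) = 0.999084
Series ([0.999084], C4, and C5): 0.999084 × 0.902000 × 0.883000 = 0.7957

0.7957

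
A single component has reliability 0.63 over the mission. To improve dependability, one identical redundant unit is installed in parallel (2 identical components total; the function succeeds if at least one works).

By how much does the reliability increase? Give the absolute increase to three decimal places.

0.233

R_before = 0.63
R_after = 1 − (1 − 0.63)^2 = 0.863
ΔR = 0.863 − 0.63 = 0.233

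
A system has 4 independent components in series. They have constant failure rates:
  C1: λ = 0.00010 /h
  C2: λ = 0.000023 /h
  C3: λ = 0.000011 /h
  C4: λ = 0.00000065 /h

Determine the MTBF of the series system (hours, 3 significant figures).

Series of exponential components: λ_sys = Σ λ_i
λ_sys = 0.00010 + 0.000023 + 0.000011 + 0.00000065 = 1.3465e-04 /h
MTBF = 1 / λ_sys = 7430 h

7430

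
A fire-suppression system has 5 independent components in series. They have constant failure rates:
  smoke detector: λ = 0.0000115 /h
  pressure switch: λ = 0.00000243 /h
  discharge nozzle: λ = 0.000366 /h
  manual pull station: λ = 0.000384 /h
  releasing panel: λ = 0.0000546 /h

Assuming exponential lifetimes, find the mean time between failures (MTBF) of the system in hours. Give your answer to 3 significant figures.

1220

Series of exponential components: λ_sys = Σ λ_i
λ_sys = 0.0000115 + 0.00000243 + 0.000366 + 0.000384 + 0.0000546 = 8.1853e-04 /h
MTBF = 1 / λ_sys = 1220 h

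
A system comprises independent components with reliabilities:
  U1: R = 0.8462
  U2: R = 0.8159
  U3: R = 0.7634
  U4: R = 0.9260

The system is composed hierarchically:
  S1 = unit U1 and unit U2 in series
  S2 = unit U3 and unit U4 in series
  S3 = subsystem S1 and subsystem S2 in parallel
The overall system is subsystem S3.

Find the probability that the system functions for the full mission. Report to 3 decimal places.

Series (U1 and U2): 0.84620 × 0.81590 = 0.69041
Series (U3 and U4): 0.76340 × 0.92600 = 0.70691
Parallel ([0.69041] and [0.70691]): 1 − (1 − 0.69041)(1 − 0.70691) = 0.909

0.909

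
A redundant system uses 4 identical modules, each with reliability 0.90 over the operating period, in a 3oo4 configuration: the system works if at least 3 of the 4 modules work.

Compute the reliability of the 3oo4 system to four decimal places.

0.9477

R = Σ_{i=3}^{4} C(4,i) p^i (1−p)^{4−i} with p = 0.90
C(4,3)·0.90^3·0.10^1 = 0.291600
C(4,4)·0.90^4·0.10^0 = 0.656100
Sum = 0.9477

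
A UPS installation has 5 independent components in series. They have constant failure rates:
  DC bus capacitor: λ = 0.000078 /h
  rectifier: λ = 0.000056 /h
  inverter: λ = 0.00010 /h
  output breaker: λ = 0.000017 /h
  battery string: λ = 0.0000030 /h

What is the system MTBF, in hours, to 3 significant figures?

Series of exponential components: λ_sys = Σ λ_i
λ_sys = 0.000078 + 0.000056 + 0.00010 + 0.000017 + 0.0000030 = 2.5400e-04 /h
MTBF = 1 / λ_sys = 3940 h

3940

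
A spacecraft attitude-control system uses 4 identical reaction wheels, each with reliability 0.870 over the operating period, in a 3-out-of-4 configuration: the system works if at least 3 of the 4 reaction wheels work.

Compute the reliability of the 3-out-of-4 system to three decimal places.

R = Σ_{i=3}^{4} C(4,i) p^i (1−p)^{4−i} with p = 0.870
C(4,3)·0.870^3·0.130^1 = 0.34242
C(4,4)·0.870^4·0.130^0 = 0.57290
Sum = 0.915

0.915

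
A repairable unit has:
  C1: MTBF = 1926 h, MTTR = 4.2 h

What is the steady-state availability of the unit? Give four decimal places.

A(C1) = MTBF/(MTBF+MTTR) = 1926/(1926+4.2) = 0.9978

0.9978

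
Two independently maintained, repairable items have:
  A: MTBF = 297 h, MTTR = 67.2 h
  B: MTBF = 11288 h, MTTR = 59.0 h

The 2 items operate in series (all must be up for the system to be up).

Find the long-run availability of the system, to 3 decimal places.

0.811

A(A) = MTBF/(MTBF+MTTR) = 297/(297+67.2) = 0.815486
A(B) = MTBF/(MTBF+MTTR) = 11288/(11288+59.0) = 0.994800
Series availability: 0.815486 × 0.994800 = 0.811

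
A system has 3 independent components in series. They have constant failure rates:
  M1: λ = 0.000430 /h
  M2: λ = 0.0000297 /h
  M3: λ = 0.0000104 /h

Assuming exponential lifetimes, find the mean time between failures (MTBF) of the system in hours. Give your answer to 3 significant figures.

2130

Series of exponential components: λ_sys = Σ λ_i
λ_sys = 0.000430 + 0.0000297 + 0.0000104 = 4.7010e-04 /h
MTBF = 1 / λ_sys = 2130 h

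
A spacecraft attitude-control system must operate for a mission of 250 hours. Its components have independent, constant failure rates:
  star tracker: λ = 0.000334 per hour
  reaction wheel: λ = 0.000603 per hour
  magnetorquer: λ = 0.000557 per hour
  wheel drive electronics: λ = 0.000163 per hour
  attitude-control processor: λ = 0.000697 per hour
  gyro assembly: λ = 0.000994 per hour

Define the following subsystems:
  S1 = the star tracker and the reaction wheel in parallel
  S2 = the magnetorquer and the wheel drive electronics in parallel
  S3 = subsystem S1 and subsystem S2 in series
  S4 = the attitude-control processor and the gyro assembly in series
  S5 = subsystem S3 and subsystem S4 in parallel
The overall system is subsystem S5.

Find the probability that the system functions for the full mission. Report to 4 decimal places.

R(star tracker) = exp(−0.000334 × 250) = 0.919891
R(reaction wheel) = exp(−0.000603 × 250) = 0.860063
R(magnetorquer) = exp(−0.000557 × 250) = 0.870010
R(wheel drive electronics) = exp(−0.000163 × 250) = 0.960069
R(attitude-control processor) = exp(−0.000697 × 250) = 0.840087
R(gyro assembly) = exp(−0.000994 × 250) = 0.779970
Parallel (star tracker and reaction wheel): 1 − (1 − 0.919891)(1 − 0.860063) = 0.988790
Parallel (magnetorquer and wheel drive electronics): 1 − (1 − 0.870010)(1 − 0.960069) = 0.994809
Series ([0.988790] and [0.994809]): 0.988790 × 0.994809 = 0.983657
Series (attitude-control processor and gyro assembly): 0.840087 × 0.779970 = 0.655243
Parallel ([0.983657] and [0.655243]): 1 − (1 − 0.983657)(1 − 0.655243) = 0.9944

0.9944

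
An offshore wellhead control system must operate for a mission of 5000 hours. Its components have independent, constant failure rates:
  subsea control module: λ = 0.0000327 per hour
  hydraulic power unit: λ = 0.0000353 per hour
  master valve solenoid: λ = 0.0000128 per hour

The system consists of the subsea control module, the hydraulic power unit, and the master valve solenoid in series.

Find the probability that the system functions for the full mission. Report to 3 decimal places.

R(subsea control module) = exp(−0.0000327 × 5000) = 0.84917
R(hydraulic power unit) = exp(−0.0000353 × 5000) = 0.83820
R(master valve solenoid) = exp(−0.0000128 × 5000) = 0.93800
Series (subsea control module, hydraulic power unit, and master valve solenoid): 0.84917 × 0.83820 × 0.93800 = 0.668

0.668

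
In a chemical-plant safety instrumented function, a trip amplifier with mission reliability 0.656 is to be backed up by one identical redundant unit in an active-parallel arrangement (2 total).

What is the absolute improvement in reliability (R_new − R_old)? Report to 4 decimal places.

R_before = 0.656
R_after = 1 − (1 − 0.656)^2 = 0.8817
ΔR = 0.8817 − 0.656 = 0.2257

0.2257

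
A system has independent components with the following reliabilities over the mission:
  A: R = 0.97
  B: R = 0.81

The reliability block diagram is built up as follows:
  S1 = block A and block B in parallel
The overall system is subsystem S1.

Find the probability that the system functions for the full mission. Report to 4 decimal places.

0.9943

Parallel (A and B): 1 − (1 − 0.970000)(1 − 0.810000) = 0.9943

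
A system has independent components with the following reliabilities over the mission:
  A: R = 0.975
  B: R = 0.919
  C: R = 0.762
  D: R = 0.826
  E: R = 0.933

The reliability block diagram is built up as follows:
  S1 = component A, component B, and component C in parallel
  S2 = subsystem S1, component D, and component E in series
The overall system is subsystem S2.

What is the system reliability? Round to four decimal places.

0.7703

Parallel (A, B, and C): 1 − (1 − 0.975000)(1 − 0.919000)(1 − 0.762000) = 0.999518
Series ([0.999518], D, and E): 0.999518 × 0.826000 × 0.933000 = 0.7703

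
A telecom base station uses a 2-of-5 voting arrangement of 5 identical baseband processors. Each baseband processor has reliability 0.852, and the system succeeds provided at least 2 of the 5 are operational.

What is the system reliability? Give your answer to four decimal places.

R = Σ_{i=2}^{5} C(5,i) p^i (1−p)^{5−i} with p = 0.852
C(5,2)·0.852^2·0.148^3 = 0.023532
C(5,3)·0.852^3·0.148^2 = 0.135470
C(5,4)·0.852^4·0.148^1 = 0.389933
C(5,5)·0.852^5·0.148^0 = 0.448950
Sum = 0.9979

0.9979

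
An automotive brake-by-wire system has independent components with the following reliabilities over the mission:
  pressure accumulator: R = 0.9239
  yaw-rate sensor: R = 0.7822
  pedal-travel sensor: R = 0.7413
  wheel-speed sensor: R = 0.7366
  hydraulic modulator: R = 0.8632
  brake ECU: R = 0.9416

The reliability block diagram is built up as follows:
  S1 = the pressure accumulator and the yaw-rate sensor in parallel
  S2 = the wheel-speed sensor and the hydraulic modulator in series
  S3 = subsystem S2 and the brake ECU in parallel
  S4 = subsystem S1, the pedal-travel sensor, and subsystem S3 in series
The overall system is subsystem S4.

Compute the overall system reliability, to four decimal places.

Parallel (pressure accumulator and yaw-rate sensor): 1 − (1 − 0.923900)(1 − 0.782200) = 0.983425
Series (wheel-speed sensor and hydraulic modulator): 0.736600 × 0.863200 = 0.635833
Parallel ([0.635833] and brake ECU): 1 − (1 − 0.635833)(1 − 0.941600) = 0.978733
Series ([0.983425], pedal-travel sensor, and [0.978733]): 0.983425 × 0.741300 × 0.978733 = 0.7135

0.7135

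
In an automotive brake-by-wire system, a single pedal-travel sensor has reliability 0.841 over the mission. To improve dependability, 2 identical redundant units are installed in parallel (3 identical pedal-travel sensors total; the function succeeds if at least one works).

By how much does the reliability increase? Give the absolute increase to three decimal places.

R_before = 0.841
R_after = 1 − (1 − 0.841)^3 = 0.996
ΔR = 0.996 − 0.841 = 0.155

0.155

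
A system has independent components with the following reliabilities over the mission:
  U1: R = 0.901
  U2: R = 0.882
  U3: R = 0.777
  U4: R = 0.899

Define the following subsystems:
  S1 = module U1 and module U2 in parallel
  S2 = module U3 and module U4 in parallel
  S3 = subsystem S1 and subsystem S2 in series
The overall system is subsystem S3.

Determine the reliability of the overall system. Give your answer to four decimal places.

0.9661

Parallel (U1 and U2): 1 − (1 − 0.901000)(1 − 0.882000) = 0.988318
Parallel (U3 and U4): 1 − (1 − 0.777000)(1 − 0.899000) = 0.977477
Series ([0.988318] and [0.977477]): 0.988318 × 0.977477 = 0.9661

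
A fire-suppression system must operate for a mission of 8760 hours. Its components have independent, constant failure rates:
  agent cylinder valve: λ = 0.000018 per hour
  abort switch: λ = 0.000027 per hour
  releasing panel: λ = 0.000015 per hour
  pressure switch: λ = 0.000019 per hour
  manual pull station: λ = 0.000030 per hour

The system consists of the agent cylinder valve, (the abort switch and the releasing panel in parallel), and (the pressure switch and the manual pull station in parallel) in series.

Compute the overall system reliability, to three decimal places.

R(agent cylinder valve) = exp(−0.000018 × 8760) = 0.85412
R(abort switch) = exp(−0.000027 × 8760) = 0.78937
R(releasing panel) = exp(−0.000015 × 8760) = 0.87687
R(pressure switch) = exp(−0.000019 × 8760) = 0.84667
R(manual pull station) = exp(−0.000030 × 8760) = 0.76890
Parallel (abort switch and releasing panel): 1 − (1 − 0.78937)(1 − 0.87687) = 0.97407
Parallel (pressure switch and manual pull station): 1 − (1 − 0.84667)(1 − 0.76890) = 0.96457
Series (agent cylinder valve, [0.97407], and [0.96457]): 0.85412 × 0.97407 × 0.96457 = 0.802

0.802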